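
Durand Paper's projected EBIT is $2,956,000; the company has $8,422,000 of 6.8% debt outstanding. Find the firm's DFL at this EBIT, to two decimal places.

Interest = $572,696.00.
Degree of financial leverage = EBIT / (EBIT − interest) = $2,956,000 / $2,383,304.00 = 1.2403.

1.24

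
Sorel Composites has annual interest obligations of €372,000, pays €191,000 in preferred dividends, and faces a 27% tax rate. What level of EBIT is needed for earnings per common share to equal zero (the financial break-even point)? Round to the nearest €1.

Preferred dividends are paid after tax, so their pre-tax equivalent is €191,000 ÷ (1 − 0.27) = €261,643.84.
Financial break-even EBIT = interest + D_p ÷ (1 − t) = €372,000 + €261,643.84 = €633,643.84.

€633,644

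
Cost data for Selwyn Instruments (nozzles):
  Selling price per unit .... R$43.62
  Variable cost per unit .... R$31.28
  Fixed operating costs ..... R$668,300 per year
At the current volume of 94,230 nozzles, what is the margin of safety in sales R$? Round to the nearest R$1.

R$1,747,975

Contribution margin per unit = R$43.62 − R$31.28 = R$12.34. Break-even units = R$668,300 ÷ R$12.34 = 54,157.21; break-even revenue = 54,157.21 × R$43.62 = R$2,362,337.60.
Actual sales revenue = 94,230 × R$43.62 = R$4,110,312.60.
Margin of safety = R$4,110,312.60 − R$2,362,337.60 = R$1,747,975.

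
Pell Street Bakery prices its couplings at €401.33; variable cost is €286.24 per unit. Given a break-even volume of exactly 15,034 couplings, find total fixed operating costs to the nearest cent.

€1,730,263.06

Contribution margin per unit = €401.33 − €286.24 = €115.09.
Fixed costs = break-even units × CM = 15,034 × €115.09 = €1,730,263.06.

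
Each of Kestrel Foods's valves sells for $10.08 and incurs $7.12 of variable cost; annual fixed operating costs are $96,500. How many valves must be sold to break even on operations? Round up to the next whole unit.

32,602 valves

Each unit contributes $10.08 − $7.12 = $2.96.
Units to break even: $96,500 ÷ $2.96 = 32,601.35, rounded up to 32,602.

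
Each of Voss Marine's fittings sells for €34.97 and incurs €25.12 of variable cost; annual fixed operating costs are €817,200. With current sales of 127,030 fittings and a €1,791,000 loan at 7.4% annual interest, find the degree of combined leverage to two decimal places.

4.15

Contribution at this volume is 127,030 × €9.85 = €1,251,245.50.
Operating income = contribution − fixed costs = €1,251,245.50 − €817,200 = €434,045.50. Interest = €132,534.00, so EBIT − I = €301,511.50.
DCL = contribution ÷ (EBIT − I) = €1,251,245.50 ÷ €301,511.50 = 4.1499.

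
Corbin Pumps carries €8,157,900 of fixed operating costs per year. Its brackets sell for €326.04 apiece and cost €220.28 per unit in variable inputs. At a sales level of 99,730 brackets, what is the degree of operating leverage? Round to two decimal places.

4.41

Total contribution margin = 99,730 × €105.76 = €10,547,444.80.
EBIT = €10,547,444.80 − €8,157,900 = €2,389,544.80.
So DOL = total CM / EBIT = €10,547,444.80 / €2,389,544.80 = 4.4140.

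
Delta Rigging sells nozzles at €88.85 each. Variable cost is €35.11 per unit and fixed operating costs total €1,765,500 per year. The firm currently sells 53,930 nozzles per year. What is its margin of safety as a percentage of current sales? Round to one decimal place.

Each unit contributes €88.85 − €35.11 = €53.74. Break-even units = €1,765,500 ÷ €53.74 = 32,852.62; break-even revenue = 32,852.62 × €88.85 = €2,918,955.62.
Current sales = 53,930 × €88.85 = €4,791,680.50.
Margin of safety = (€4,791,680.50 − €2,918,955.62) ÷ €4,791,680.50 = 39.1%.

39.1%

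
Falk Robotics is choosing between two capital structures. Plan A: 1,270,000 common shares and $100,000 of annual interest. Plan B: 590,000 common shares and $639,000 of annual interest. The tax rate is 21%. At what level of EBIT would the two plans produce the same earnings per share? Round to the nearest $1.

Set EPS_A = EPS_B: (EBIT − $100,000)(1 − 0.21) ÷ 1,270,000 = (EBIT − $639,000)(1 − 0.21) ÷ 590,000.
Cancelling (1 − t) and cross-multiplying: 590,000·(EBIT − 100,000) = 1,270,000·(EBIT − 639,000).
EBIT × (1,270,000 − 590,000) = 639,000 × 1,270,000 − 100,000 × 590,000 = 752,530,000,000, so EBIT = 752,530,000,000 ÷ 680,000 = 1,106,661.76.

$1,106,662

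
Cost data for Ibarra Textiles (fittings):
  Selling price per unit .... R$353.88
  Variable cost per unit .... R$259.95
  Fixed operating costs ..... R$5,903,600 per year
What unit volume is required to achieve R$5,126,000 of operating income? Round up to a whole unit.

Contribution margin per unit = R$353.88 − R$259.95 = R$93.93.
Units = (FC + target) / CM = (R$5,903,600 + R$5,126,000) / R$93.93 = 117,423.61, so 117,424 fittings.

117,424 fittings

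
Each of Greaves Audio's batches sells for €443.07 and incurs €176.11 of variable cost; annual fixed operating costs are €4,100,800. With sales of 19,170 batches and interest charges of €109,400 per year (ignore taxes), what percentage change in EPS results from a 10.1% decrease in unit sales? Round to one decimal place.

-57.0%

Total contribution margin = 19,170 × €266.96 = €5,117,623.20.
EBIT = €5,117,623.20 − €4,100,800 = €1,016,823.20.
After interest of €109,400.00, pre-tax earnings = €907,423.20.
Degree of combined leverage = contribution ÷ (EBIT − I) = €5,117,623.20 ÷ €907,423.20 = 5.6397.
%ΔEPS = DCL × %ΔSales = 5.6397 × -10.1% = -57.0%.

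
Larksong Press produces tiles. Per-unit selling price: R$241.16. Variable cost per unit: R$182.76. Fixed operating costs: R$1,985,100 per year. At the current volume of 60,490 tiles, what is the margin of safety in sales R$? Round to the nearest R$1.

Contribution margin per unit = R$241.16 − R$182.76 = R$58.40. Break-even units = R$1,985,100 ÷ R$58.40 = 33,991.44; break-even revenue = 33,991.44 × R$241.16 = R$8,197,375.27.
Current sales = 60,490 × R$241.16 = R$14,587,768.40.
Margin of safety = R$14,587,768.40 − R$8,197,375.27 = R$6,390,393.

R$6,390,393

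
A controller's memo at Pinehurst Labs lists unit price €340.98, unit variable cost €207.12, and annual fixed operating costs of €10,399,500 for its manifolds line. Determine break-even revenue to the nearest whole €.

CM per unit = €340.98 − €207.12 = €133.86; CM ratio = €133.86 / €340.98 = 0.3926.
Break-even revenue = fixed costs × price ÷ CM = €10,399,500 × €340.98 ÷ €133.86 = €26,490,524.

€26,490,524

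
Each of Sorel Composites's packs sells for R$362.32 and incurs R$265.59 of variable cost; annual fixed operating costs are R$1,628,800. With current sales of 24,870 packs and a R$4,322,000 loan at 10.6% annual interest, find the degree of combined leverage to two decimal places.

7.55

Total contribution margin = 24,870 × R$96.73 = R$2,405,675.10.
Subtracting fixed costs: EBIT = R$2,405,675.10 − R$1,628,800 = R$776,875.10. Interest = R$458,132.00.
DOL = R$2,405,675.10 ÷ R$776,875.10 = 3.0966; DFL = R$776,875.10 ÷ R$318,743.10 = 2.4373.
DCL = DOL × DFL = 3.0966 × 2.4373 = 7.5473.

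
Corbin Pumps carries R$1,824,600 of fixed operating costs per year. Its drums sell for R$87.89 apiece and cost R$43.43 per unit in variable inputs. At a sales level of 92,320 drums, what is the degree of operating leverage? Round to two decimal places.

1.80

At 92,320 units, contribution = 92,320 × R$44.46 = R$4,104,547.20.
Subtracting fixed costs: EBIT = R$4,104,547.20 − R$1,824,600 = R$2,279,947.20.
So DOL = total CM / EBIT = R$4,104,547.20 / R$2,279,947.20 = 1.8003.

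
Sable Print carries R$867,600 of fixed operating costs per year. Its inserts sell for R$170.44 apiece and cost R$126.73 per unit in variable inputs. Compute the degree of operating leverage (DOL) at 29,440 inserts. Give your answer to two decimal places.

3.07

At 29,440 units, contribution = 29,440 × R$43.71 = R$1,286,822.40.
EBIT = R$1,286,822.40 − R$867,600 = R$419,222.40.
So DOL = total CM / EBIT = R$1,286,822.40 / R$419,222.40 = 3.0695.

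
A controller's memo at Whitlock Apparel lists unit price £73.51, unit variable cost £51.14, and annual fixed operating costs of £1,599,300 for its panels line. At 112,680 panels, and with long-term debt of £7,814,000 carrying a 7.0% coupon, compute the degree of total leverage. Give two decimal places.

Total contribution margin = 112,680 × £22.37 = £2,520,651.60.
Operating income = contribution − fixed costs = £2,520,651.60 − £1,599,300 = £921,351.60. Interest = £546,980.00.
DOL = £2,520,651.60 ÷ £921,351.60 = 2.7358; DFL = £921,351.60 ÷ £374,371.60 = 2.4611.
Combined leverage = 2.7358 × 2.4611 = 6.7331.

6.73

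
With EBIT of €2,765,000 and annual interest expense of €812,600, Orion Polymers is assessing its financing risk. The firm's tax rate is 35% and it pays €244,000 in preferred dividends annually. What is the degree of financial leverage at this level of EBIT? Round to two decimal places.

Interest = €812,600.00.
Pre-tax preferred-dividend burden = €244,000 ÷ (1 − 0.35) = €375,384.62.
DFL = EBIT ÷ [EBIT − I − D_p/(1−t)] = €2,765,000 ÷ [€2,765,000 − €812,600.00 − €375,384.62] = €2,765,000 ÷ €1,577,015.38 = 1.7533.

1.75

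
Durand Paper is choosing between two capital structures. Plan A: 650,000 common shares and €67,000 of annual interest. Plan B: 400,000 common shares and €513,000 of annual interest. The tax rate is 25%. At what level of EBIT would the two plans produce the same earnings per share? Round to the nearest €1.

€1,226,600

Set EPS_A = EPS_B: (EBIT − €67,000)(1 − 0.25) ÷ 650,000 = (EBIT − €513,000)(1 − 0.25) ÷ 400,000.
The (1 − t) factor cancels: (EBIT − 67,000) × 400,000 = (EBIT − 513,000) × 650,000.
Solving, EBIT = (513,000·650,000 − 67,000·400,000) / (650,000 − 400,000) = 306,650,000,000 / 250,000 = 1,226,600.00.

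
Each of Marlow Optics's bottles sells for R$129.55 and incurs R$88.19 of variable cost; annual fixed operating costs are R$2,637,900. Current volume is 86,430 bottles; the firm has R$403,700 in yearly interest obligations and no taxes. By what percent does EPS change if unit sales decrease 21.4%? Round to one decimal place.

-143.5%

Contribution at this volume is 86,430 × R$41.36 = R$3,574,744.80.
EBIT = R$3,574,744.80 − R$2,637,900 = R$936,844.80.
Interest = R$403,700.00, so EBIT − I = R$533,144.80.
DCL = total CM / (EBIT − I) = R$3,574,744.80 / R$533,144.80 = 6.7050.
EPS therefore changes by 6.7050 × (-21.4%) = -143.5%.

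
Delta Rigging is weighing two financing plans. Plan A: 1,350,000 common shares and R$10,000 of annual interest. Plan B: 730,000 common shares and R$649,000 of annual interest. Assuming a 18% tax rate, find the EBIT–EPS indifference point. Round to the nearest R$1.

R$1,401,371

At indifference, (EBIT − 10,000)(1 − t)/1,350,000 = (EBIT − 649,000)(1 − t)/730,000.
Cancelling (1 − t) and cross-multiplying: 730,000·(EBIT − 10,000) = 1,350,000·(EBIT − 649,000).
Solving, EBIT = (649,000·1,350,000 − 10,000·730,000) / (1,350,000 − 730,000) = 868,850,000,000 / 620,000 = 1,401,370.97.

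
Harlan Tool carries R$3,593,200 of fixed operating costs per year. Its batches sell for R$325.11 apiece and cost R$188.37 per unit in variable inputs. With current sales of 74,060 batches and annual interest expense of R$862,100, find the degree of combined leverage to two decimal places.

At 74,060 units, contribution = 74,060 × R$136.74 = R$10,126,964.40.
Operating income = contribution − fixed costs = R$10,126,964.40 − R$3,593,200 = R$6,533,764.40. Interest = R$862,100.00, so EBIT − I = R$5,671,664.40.
DCL = contribution ÷ (EBIT − I) = R$10,126,964.40 ÷ R$5,671,664.40 = 1.7855.

1.79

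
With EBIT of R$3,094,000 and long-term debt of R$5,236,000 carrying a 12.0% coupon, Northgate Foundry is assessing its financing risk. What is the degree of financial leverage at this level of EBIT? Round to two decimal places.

1.25

Annual interest charges come to R$628,320.00.
DFL = EBIT ÷ (EBIT − I) = R$3,094,000 ÷ (R$3,094,000 − R$628,320.00) = R$3,094,000 ÷ R$2,465,680.00 = 1.2548.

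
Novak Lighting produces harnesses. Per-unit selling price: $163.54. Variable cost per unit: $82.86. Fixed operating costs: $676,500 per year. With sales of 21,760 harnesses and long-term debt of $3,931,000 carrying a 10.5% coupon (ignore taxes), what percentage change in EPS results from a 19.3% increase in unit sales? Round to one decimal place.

+50.8%

Total contribution margin = 21,760 × $80.68 = $1,755,596.80.
EBIT = $1,755,596.80 − $676,500 = $1,079,096.80.
Interest = $412,755.00, so EBIT − I = $666,341.80.
Degree of combined leverage = contribution ÷ (EBIT − I) = $1,755,596.80 ÷ $666,341.80 = 2.6347.
%ΔEPS = DCL × %ΔSales = 2.6347 × +19.3% = +50.8%.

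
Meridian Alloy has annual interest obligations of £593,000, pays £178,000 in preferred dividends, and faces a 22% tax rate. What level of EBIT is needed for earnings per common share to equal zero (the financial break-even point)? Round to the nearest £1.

Grossing the preferred dividend up to pre-tax terms: £178,000 / (1 − 0.22) = £228,205.13.
Financial break-even EBIT = interest + D_p ÷ (1 − t) = £593,000 + £228,205.13 = £821,205.13.

£821,205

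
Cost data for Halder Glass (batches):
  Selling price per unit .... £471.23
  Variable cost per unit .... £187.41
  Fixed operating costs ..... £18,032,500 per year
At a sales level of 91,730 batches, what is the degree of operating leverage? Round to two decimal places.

Total contribution margin = 91,730 × £283.82 = £26,034,808.60.
EBIT = £26,034,808.60 − £18,032,500 = £8,002,308.60.
So DOL = total CM / EBIT = £26,034,808.60 / £8,002,308.60 = 3.2534.

3.25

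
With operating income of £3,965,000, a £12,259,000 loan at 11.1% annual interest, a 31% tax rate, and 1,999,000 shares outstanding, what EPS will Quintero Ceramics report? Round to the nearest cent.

£0.90

Interest = £1,360,749.00, so EBT = £3,965,000 − £1,360,749.00 = £2,604,251.00.
Net income = £2,604,251.00 × (1 − 0.31) = £1,796,933.19.
EPS = £1,796,933.19 ÷ 1,999,000 = £0.90.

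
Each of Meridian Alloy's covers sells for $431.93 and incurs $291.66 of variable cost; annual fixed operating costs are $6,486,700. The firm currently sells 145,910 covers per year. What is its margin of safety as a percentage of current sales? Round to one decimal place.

Unit CM = price − variable cost = $431.93 − $291.66 = $140.27. Break-even units = $6,486,700 ÷ $140.27 = 46,244.39; break-even revenue = 46,244.39 × $431.93 = $19,974,337.57.
Current sales = 145,910 × $431.93 = $63,022,906.30.
Margin of safety = ($63,022,906.30 − $19,974,337.57) ÷ $63,022,906.30 = 68.3%.

68.3%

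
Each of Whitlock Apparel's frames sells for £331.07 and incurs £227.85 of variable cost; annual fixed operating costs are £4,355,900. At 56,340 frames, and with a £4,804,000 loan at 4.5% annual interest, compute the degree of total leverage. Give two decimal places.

4.68

Total contribution margin = 56,340 × £103.22 = £5,815,414.80.
Operating income = contribution − fixed costs = £5,815,414.80 − £4,355,900 = £1,459,514.80. Interest = £216,180.00, so EBIT − I = £1,243,334.80.
DCL = contribution ÷ (EBIT − I) = £5,815,414.80 ÷ £1,243,334.80 = 4.6773.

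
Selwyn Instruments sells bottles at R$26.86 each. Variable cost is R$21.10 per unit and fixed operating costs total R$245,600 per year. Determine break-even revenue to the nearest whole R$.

R$1,145,281

CM per unit = R$26.86 − R$21.10 = R$5.76; CM ratio = R$5.76 / R$26.86 = 0.2144.
Break-even revenue = fixed costs × price ÷ CM = R$245,600 × R$26.86 ÷ R$5.76 = R$1,145,281.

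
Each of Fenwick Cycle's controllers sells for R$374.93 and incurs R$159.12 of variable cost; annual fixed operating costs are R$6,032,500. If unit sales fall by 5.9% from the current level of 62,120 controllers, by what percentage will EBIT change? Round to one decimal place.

-10.7%

Contribution at this volume is 62,120 × R$215.81 = R$13,406,117.20.
EBIT = R$13,406,117.20 − R$6,032,500 = R$7,373,617.20.
DOL = contribution ÷ EBIT = R$13,406,117.20 ÷ R$7,373,617.20 = 1.8181.
Operating income changes by 1.8181 × -5.9% = -10.7%.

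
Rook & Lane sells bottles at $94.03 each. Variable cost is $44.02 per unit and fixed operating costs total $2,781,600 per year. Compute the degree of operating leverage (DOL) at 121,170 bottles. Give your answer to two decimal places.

Total contribution margin = 121,170 × $50.01 = $6,059,711.70.
Subtracting fixed costs: EBIT = $6,059,711.70 − $2,781,600 = $3,278,111.70.
Degree of operating leverage = $6,059,711.70 / $3,278,111.70 = 1.8485.

1.85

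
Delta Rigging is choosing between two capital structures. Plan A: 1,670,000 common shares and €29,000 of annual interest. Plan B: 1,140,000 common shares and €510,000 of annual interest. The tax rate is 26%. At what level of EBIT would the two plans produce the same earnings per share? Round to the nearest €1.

At indifference, (EBIT − 29,000)(1 − t)/1,670,000 = (EBIT − 510,000)(1 − t)/1,140,000.
Cancelling (1 − t) and cross-multiplying: 1,140,000·(EBIT − 29,000) = 1,670,000·(EBIT − 510,000).
Solving, EBIT = (510,000·1,670,000 − 29,000·1,140,000) / (1,670,000 − 1,140,000) = 818,640,000,000 / 530,000 = 1,544,603.77.

€1,544,604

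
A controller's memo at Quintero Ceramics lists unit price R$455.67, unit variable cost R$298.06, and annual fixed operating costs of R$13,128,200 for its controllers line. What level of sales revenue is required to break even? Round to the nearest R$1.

Contribution margin per unit = R$455.67 − R$298.06 = R$157.61, a CM ratio of R$157.61 ÷ R$455.67 = 0.3459.
Break-even sales = FC ÷ CM ratio = R$13,128,200 × R$455.67 / R$157.61 = R$37,955,250.

R$37,955,250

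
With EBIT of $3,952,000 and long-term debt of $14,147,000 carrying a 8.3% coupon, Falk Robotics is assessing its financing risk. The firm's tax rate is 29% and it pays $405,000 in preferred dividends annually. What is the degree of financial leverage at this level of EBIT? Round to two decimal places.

1.79

Annual interest charges come to $1,174,201.00.
Pre-tax preferred-dividend burden = $405,000 ÷ (1 − 0.29) = $570,422.54.
DFL = EBIT ÷ [EBIT − I − D_p/(1−t)] = $3,952,000 ÷ [$3,952,000 − $1,174,201.00 − $570,422.54] = $3,952,000 ÷ $2,207,376.46 = 1.7904.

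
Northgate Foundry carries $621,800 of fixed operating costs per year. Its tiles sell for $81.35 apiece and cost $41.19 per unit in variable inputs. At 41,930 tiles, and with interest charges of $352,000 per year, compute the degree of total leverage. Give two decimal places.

Total contribution margin = 41,930 × $40.16 = $1,683,908.80.
EBIT = $1,683,908.80 − $621,800 = $1,062,108.80. Interest = $352,000.00.
DOL = $1,683,908.80 ÷ $1,062,108.80 = 1.5854; DFL = $1,062,108.80 ÷ $710,108.80 = 1.4957.
Combined leverage = 1.5854 × 1.4957 = 2.3713.

2.37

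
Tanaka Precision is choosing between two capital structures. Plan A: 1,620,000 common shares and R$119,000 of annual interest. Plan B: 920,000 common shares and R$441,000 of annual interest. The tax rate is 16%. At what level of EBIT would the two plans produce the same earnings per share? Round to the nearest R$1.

R$864,200

At indifference, (EBIT − 119,000)(1 − t)/1,620,000 = (EBIT − 441,000)(1 − t)/920,000.
The (1 − t) factor cancels: (EBIT − 119,000) × 920,000 = (EBIT − 441,000) × 1,620,000.
Solving, EBIT = (441,000·1,620,000 − 119,000·920,000) / (1,620,000 − 920,000) = 604,940,000,000 / 700,000 = 864,200.00.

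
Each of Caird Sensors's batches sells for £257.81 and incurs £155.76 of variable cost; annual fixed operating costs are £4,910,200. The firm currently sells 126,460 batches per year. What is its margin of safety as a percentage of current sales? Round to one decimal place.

Contribution margin per unit = £257.81 − £155.76 = £102.05. Break-even units = £4,910,200 ÷ £102.05 = 48,115.63; break-even revenue = 48,115.63 × £257.81 = £12,404,690.47.
Actual sales revenue = 126,460 × £257.81 = £32,602,652.60.
Margin of safety = (£32,602,652.60 − £12,404,690.47) ÷ £32,602,652.60 = 62.0%.

62.0%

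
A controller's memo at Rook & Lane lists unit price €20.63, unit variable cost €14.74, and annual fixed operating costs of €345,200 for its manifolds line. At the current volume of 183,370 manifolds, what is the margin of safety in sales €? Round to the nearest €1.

Unit CM = price − variable cost = €20.63 − €14.74 = €5.89. Break-even units = €345,200 ÷ €5.89 = 58,607.81; break-even revenue = 58,607.81 × €20.63 = €1,209,079.12.
Actual sales revenue = 183,370 × €20.63 = €3,782,923.10.
Margin of safety = €3,782,923.10 − €1,209,079.12 = €2,573,844.

€2,573,844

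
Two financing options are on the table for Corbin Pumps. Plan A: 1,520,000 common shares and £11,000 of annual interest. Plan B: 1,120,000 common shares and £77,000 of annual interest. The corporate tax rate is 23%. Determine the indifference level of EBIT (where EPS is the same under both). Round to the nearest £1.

£261,800

At indifference, (EBIT − 11,000)(1 − t)/1,520,000 = (EBIT − 77,000)(1 − t)/1,120,000.
The (1 − t) factor cancels: (EBIT − 11,000) × 1,120,000 = (EBIT − 77,000) × 1,520,000.
EBIT × (1,520,000 − 1,120,000) = 77,000 × 1,520,000 − 11,000 × 1,120,000 = 104,720,000,000, so EBIT = 104,720,000,000 ÷ 400,000 = 261,800.00.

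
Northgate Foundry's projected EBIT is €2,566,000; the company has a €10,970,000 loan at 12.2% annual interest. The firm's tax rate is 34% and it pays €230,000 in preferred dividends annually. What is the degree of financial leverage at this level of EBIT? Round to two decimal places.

Interest = €1,338,340.00.
Pre-tax preferred-dividend burden = €230,000 ÷ (1 − 0.34) = €348,484.85.
DFL = EBIT ÷ [EBIT − I − D_p/(1−t)] = €2,566,000 ÷ [€2,566,000 − €1,338,340.00 − €348,484.85] = €2,566,000 ÷ €879,175.15 = 2.9186.

2.92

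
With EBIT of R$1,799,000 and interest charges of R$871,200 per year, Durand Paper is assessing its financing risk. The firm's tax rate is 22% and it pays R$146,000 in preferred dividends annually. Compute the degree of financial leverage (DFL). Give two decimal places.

2.43

Annual interest charges come to R$871,200.00.
Preferred dividends grossed up pre-tax: R$146,000 / (1 − 0.22) = R$187,179.49.
DFL = EBIT ÷ [EBIT − I − D_p/(1−t)] = R$1,799,000 ÷ [R$1,799,000 − R$871,200.00 − R$187,179.49] = R$1,799,000 ÷ R$740,620.51 = 2.4290.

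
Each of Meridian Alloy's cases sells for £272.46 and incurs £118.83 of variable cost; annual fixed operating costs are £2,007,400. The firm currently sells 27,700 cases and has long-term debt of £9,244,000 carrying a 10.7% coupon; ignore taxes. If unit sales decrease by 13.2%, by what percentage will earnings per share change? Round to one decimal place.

At 27,700 units, contribution = 27,700 × £153.63 = £4,255,551.00.
Operating income = contribution − fixed costs = £4,255,551.00 − £2,007,400 = £2,248,151.00.
Interest = £989,108.00, so EBIT − I = £1,259,043.00.
DCL = total CM / (EBIT − I) = £4,255,551.00 / £1,259,043.00 = 3.3800.
EPS therefore changes by 3.3800 × (-13.2%) = -44.6%.

-44.6%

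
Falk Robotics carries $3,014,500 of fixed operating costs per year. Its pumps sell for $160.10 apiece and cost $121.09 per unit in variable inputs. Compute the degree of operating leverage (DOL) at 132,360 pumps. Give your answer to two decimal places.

Contribution at this volume is 132,360 × $39.01 = $5,163,363.60.
EBIT = $5,163,363.60 − $3,014,500 = $2,148,863.60.
So DOL = total CM / EBIT = $5,163,363.60 / $2,148,863.60 = 2.4028.

2.40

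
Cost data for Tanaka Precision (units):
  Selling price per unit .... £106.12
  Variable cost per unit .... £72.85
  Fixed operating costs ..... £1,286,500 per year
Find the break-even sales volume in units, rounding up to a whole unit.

38,669 units

Each unit contributes £106.12 − £72.85 = £33.27.
Break-even Q = £1,286,500 / £33.27 = 38,668.47 → 38,669 units.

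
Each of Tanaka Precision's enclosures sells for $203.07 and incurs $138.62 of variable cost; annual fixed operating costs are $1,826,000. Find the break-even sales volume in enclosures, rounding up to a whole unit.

28,333 enclosures

Contribution margin per unit = $203.07 − $138.62 = $64.45.
Break-even volume = fixed costs ÷ CM per unit = $1,826,000 ÷ $64.45 = 28,332.04, so 28,333 enclosures.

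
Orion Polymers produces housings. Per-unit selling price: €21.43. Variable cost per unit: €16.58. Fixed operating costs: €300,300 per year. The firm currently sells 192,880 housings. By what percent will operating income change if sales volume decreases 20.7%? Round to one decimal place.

-30.5%

Contribution at this volume is 192,880 × €4.85 = €935,468.00.
Subtracting fixed costs: EBIT = €935,468.00 − €300,300 = €635,168.00.
DOL = contribution ÷ EBIT = €935,468.00 ÷ €635,168.00 = 1.4728.
So EBIT moves 1.4728 × (-20.7%) = -30.5%.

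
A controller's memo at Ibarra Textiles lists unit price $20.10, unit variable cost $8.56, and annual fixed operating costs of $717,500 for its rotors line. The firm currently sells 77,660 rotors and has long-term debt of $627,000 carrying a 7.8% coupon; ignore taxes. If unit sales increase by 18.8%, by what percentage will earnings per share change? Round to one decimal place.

+129.8%

Total contribution margin = 77,660 × $11.54 = $896,196.40.
EBIT = $896,196.40 − $717,500 = $178,696.40.
After interest of $48,906.00, pre-tax earnings = $129,790.40.
DCL = total CM / (EBIT − I) = $896,196.40 / $129,790.40 = 6.9050.
%ΔEPS = DCL × %ΔSales = 6.9050 × +18.8% = +129.8%.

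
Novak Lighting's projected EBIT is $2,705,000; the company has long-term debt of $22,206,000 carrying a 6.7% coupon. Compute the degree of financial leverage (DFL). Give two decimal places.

Interest = $1,487,802.00.
DFL = EBIT ÷ (EBIT − I) = $2,705,000 ÷ ($2,705,000 − $1,487,802.00) = $2,705,000 ÷ $1,217,198.00 = 2.2223.

2.22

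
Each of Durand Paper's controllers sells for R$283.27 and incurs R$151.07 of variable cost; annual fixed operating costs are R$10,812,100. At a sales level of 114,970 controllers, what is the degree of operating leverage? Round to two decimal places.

3.46

Total contribution margin = 114,970 × R$132.20 = R$15,199,034.00.
EBIT = R$15,199,034.00 − R$10,812,100 = R$4,386,934.00.
DOL = contribution ÷ EBIT = R$15,199,034.00 ÷ R$4,386,934.00 = 3.4646.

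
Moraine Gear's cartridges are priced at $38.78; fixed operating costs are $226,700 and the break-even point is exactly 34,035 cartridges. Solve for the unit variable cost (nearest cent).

At break-even, FC = Q × (P − VC), so P − VC = $226,700 ÷ 34,035 = $6.6608.
Variable cost per unit = $38.78 − $6.6608 = $32.12.

$32.12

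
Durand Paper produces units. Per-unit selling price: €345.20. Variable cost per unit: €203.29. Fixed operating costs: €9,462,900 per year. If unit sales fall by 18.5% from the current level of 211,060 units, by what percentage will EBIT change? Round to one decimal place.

Contribution at this volume is 211,060 × €141.91 = €29,951,524.60.
EBIT = €29,951,524.60 − €9,462,900 = €20,488,624.60.
DOL = contribution ÷ EBIT = €29,951,524.60 ÷ €20,488,624.60 = 1.4619.
So EBIT moves 1.4619 × (-18.5%) = -27.0%.

-27.0%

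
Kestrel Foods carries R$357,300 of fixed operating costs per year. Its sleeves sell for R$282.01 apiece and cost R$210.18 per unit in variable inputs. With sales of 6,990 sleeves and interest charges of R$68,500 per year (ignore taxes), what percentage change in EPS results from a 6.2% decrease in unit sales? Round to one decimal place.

At 6,990 units, contribution = 6,990 × R$71.83 = R$502,091.70.
Operating income = contribution − fixed costs = R$502,091.70 − R$357,300 = R$144,791.70.
Interest = R$68,500.00, so EBIT − I = R$76,291.70.
Degree of combined leverage = contribution ÷ (EBIT − I) = R$502,091.70 ÷ R$76,291.70 = 6.5812.
%ΔEPS = DCL × %ΔSales = 6.5812 × -6.2% = -40.8%.

-40.8%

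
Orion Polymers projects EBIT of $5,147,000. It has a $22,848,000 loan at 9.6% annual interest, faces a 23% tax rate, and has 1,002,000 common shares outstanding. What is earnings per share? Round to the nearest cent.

Interest = $2,193,408.00, so EBT = $5,147,000 − $2,193,408.00 = $2,953,592.00.
Net income = $2,953,592.00 × (1 − 0.23) = $2,274,265.84.
Per share: $2,274,265.84 / 1,002,000 shares = $2.27.

$2.27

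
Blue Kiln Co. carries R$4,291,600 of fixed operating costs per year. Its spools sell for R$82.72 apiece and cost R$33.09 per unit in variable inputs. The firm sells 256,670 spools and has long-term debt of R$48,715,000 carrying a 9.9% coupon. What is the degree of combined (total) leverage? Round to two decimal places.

3.51

Contribution at this volume is 256,670 × R$49.63 = R$12,738,532.10.
Operating income = contribution − fixed costs = R$12,738,532.10 − R$4,291,600 = R$8,446,932.10. Interest = R$4,822,785.00, so EBIT − I = R$3,624,147.10.
DCL = contribution ÷ (EBIT − I) = R$12,738,532.10 ÷ R$3,624,147.10 = 3.5149.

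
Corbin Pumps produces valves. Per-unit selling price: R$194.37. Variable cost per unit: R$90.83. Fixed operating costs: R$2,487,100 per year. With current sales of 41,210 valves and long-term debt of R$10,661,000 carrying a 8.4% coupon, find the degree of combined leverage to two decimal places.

4.83

Total contribution margin = 41,210 × R$103.54 = R$4,266,883.40.
Subtracting fixed costs: EBIT = R$4,266,883.40 − R$2,487,100 = R$1,779,783.40. Interest = R$895,524.00.
DOL = R$4,266,883.40 ÷ R$1,779,783.40 = 2.3974; DFL = R$1,779,783.40 ÷ R$884,259.40 = 2.0127.
DCL = DOL × DFL = 2.3974 × 2.0127 = 4.8252.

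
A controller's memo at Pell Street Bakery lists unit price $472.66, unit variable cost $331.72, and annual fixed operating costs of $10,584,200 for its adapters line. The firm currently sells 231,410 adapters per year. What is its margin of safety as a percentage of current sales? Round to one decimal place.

67.5%

Unit CM = price − variable cost = $472.66 − $331.72 = $140.94. Break-even units = $10,584,200 ÷ $140.94 = 75,097.20; break-even revenue = 75,097.20 × $472.66 = $35,495,444.67.
Current sales = 231,410 × $472.66 = $109,378,250.60.
Margin of safety = ($109,378,250.60 − $35,495,444.67) ÷ $109,378,250.60 = 67.5%.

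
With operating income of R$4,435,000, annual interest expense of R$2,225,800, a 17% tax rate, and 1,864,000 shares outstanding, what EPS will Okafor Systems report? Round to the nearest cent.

Interest = R$2,225,800.00, so EBT = R$4,435,000 − R$2,225,800.00 = R$2,209,200.00.
After tax at 17%: net income = R$2,209,200.00 × 0.83 = R$1,833,636.00.
Per share: R$1,833,636.00 / 1,864,000 shares = R$0.98.

R$0.98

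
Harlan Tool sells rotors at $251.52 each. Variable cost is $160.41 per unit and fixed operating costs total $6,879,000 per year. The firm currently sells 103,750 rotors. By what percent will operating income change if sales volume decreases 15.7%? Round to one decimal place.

-57.7%

Contribution at this volume is 103,750 × $91.11 = $9,452,662.50.
Subtracting fixed costs: EBIT = $9,452,662.50 − $6,879,000 = $2,573,662.50.
So DOL = total CM / EBIT = $9,452,662.50 / $2,573,662.50 = 3.6728.
Operating income changes by 3.6728 × -15.7% = -57.7%.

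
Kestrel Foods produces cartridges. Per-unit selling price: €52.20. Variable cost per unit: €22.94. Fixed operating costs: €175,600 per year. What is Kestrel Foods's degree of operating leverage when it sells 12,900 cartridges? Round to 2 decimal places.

Contribution at this volume is 12,900 × €29.26 = €377,454.00.
Subtracting fixed costs: EBIT = €377,454.00 − €175,600 = €201,854.00.
DOL = contribution ÷ EBIT = €377,454.00 ÷ €201,854.00 = 1.8699.

1.87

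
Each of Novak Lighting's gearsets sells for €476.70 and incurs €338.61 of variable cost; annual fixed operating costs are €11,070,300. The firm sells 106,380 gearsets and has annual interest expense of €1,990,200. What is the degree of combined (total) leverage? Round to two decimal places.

9.01

Contribution at this volume is 106,380 × €138.09 = €14,690,014.20.
Operating income = contribution − fixed costs = €14,690,014.20 − €11,070,300 = €3,619,714.20. Interest = €1,990,200.00, so EBIT − I = €1,629,514.20.
Degree of total leverage = total CM / (EBIT − interest) = €14,690,014.20 / €1,629,514.20 = 9.0150.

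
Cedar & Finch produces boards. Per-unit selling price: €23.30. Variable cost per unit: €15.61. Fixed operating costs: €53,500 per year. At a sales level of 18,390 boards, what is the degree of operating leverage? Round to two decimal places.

Contribution at this volume is 18,390 × €7.69 = €141,419.10.
Subtracting fixed costs: EBIT = €141,419.10 − €53,500 = €87,919.10.
DOL = contribution ÷ EBIT = €141,419.10 ÷ €87,919.10 = 1.6085.

1.61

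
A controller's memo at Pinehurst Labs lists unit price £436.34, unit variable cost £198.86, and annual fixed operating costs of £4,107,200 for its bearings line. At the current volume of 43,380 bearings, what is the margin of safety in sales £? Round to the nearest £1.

£11,381,959

Unit CM = price − variable cost = £436.34 − £198.86 = £237.48. Break-even units = £4,107,200 ÷ £237.48 = 17,294.93; break-even revenue = 17,294.93 × £436.34 = £7,546,469.80.
Actual sales revenue = 43,380 × £436.34 = £18,928,429.20.
Margin of safety = £18,928,429.20 − £7,546,469.80 = £11,381,959.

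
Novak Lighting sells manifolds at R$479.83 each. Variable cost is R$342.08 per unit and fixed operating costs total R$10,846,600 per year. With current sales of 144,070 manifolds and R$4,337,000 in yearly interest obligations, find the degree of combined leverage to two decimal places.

4.26

Contribution at this volume is 144,070 × R$137.75 = R$19,845,642.50.
Operating income = contribution − fixed costs = R$19,845,642.50 − R$10,846,600 = R$8,999,042.50. Interest = R$4,337,000.00, so EBIT − I = R$4,662,042.50.
DCL = contribution ÷ (EBIT − I) = R$19,845,642.50 ÷ R$4,662,042.50 = 4.2569.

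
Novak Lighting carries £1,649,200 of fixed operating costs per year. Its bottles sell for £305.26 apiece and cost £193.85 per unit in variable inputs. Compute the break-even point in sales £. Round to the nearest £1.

Contribution margin per unit = £305.26 − £193.85 = £111.41, a CM ratio of £111.41 ÷ £305.26 = 0.3650.
Break-even revenue = fixed costs × price ÷ CM = £1,649,200 × £305.26 ÷ £111.41 = £4,518,758.

£4,518,758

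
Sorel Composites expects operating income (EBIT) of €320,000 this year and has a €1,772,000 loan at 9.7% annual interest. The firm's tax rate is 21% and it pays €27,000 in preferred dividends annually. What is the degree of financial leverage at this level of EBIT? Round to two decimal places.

2.81

Interest = €171,884.00.
Preferred dividends grossed up pre-tax: €27,000 / (1 − 0.21) = €34,177.22.
DFL = EBIT ÷ [EBIT − I − D_p/(1−t)] = €320,000 ÷ [€320,000 − €171,884.00 − €34,177.22] = €320,000 ÷ €113,938.78 = 2.8085.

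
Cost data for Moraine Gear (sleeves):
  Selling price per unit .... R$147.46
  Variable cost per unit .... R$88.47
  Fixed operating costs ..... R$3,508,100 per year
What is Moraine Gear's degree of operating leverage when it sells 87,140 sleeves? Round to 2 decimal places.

3.15

At 87,140 units, contribution = 87,140 × R$58.99 = R$5,140,388.60.
Subtracting fixed costs: EBIT = R$5,140,388.60 − R$3,508,100 = R$1,632,288.60.
Degree of operating leverage = R$5,140,388.60 / R$1,632,288.60 = 3.1492.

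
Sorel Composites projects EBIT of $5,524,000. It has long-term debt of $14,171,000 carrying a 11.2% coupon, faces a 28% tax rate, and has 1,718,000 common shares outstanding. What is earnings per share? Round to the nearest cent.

$1.65

Interest = $1,587,152.00, so EBT = $5,524,000 − $1,587,152.00 = $3,936,848.00.
After tax at 28%: net income = $3,936,848.00 × 0.72 = $2,834,530.56.
Per share: $2,834,530.56 / 1,718,000 shares = $1.65.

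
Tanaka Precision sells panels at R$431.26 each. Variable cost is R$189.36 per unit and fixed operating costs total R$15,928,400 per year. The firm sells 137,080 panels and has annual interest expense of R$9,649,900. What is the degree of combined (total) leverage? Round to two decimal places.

At 137,080 units, contribution = 137,080 × R$241.90 = R$33,159,652.00.
EBIT = R$33,159,652.00 − R$15,928,400 = R$17,231,252.00. Interest = R$9,649,900.00, so EBIT − I = R$7,581,352.00.
DCL = contribution ÷ (EBIT − I) = R$33,159,652.00 ÷ R$7,581,352.00 = 4.3738.

4.37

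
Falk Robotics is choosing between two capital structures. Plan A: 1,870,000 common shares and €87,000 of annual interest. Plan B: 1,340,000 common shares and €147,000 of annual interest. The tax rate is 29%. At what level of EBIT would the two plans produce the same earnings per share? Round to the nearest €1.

€298,698

At indifference, (EBIT − 87,000)(1 − t)/1,870,000 = (EBIT − 147,000)(1 − t)/1,340,000.
Cancelling (1 − t) and cross-multiplying: 1,340,000·(EBIT − 87,000) = 1,870,000·(EBIT − 147,000).
Solving, EBIT = (147,000·1,870,000 − 87,000·1,340,000) / (1,870,000 − 1,340,000) = 158,310,000,000 / 530,000 = 298,698.11.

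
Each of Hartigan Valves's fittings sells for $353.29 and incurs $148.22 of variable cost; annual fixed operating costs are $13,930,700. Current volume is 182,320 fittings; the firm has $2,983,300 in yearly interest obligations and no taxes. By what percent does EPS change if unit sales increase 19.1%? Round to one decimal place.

+34.9%

Total contribution margin = 182,320 × $205.07 = $37,388,362.40.
EBIT = $37,388,362.40 − $13,930,700 = $23,457,662.40.
After interest of $2,983,300.00, pre-tax earnings = $20,474,362.40.
Degree of combined leverage = contribution ÷ (EBIT − I) = $37,388,362.40 ÷ $20,474,362.40 = 1.8261.
EPS therefore changes by 1.8261 × (+19.1%) = +34.9%.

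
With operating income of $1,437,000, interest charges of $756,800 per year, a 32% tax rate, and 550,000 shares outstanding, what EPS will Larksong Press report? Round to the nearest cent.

$0.84

Interest = $756,800.00, so EBT = $1,437,000 − $756,800.00 = $680,200.00.
After tax at 32%: net income = $680,200.00 × 0.68 = $462,536.00.
EPS = $462,536.00 ÷ 550,000 = $0.84.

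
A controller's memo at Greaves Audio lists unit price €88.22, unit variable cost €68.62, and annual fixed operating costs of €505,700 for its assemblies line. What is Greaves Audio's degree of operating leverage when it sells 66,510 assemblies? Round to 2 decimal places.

1.63

At 66,510 units, contribution = 66,510 × €19.60 = €1,303,596.00.
EBIT = €1,303,596.00 − €505,700 = €797,896.00.
So DOL = total CM / EBIT = €1,303,596.00 / €797,896.00 = 1.6338.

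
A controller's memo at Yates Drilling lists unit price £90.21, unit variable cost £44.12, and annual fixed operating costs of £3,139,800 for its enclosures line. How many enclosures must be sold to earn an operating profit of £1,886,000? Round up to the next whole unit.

109,044 enclosures

Each unit contributes £90.21 − £44.12 = £46.09.
Need Q such that Q × £46.09 − £3,139,800 = £1,886,000, i.e. Q = £5,025,800 / £46.09 = 109,043.18 → 109,044.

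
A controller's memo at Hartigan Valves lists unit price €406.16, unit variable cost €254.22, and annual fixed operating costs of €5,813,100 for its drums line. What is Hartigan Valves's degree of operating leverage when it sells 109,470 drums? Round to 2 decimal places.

1.54

At 109,470 units, contribution = 109,470 × €151.94 = €16,632,871.80.
EBIT = €16,632,871.80 − €5,813,100 = €10,819,771.80.
DOL = contribution ÷ EBIT = €16,632,871.80 ÷ €10,819,771.80 = 1.5373.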